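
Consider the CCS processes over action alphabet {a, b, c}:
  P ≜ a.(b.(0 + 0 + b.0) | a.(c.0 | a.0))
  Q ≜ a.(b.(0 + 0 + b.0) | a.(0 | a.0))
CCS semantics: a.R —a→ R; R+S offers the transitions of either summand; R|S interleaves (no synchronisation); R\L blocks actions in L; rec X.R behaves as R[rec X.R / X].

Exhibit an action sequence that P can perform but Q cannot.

P's transition system — 16 states:
  m0 = a.(b.(0 + 0 + b.0) | a.(c.0 | a.0)) | -a-> m1
  m1 = b.(0 + 0 + b.0) | a.(c.0 | a.0) | -a-> m2, -b-> m3
  m2 = b.(0 + 0 + b.0) | (c.0 | a.0) | -a-> m4, -b-> m5, -c-> m6
  m3 = (0 + 0 + b.0) | a.(c.0 | a.0) | -a-> m5, -b-> m7
  m4 = b.(0 + 0 + b.0) | (c.0 | 0) | -b-> m8, -c-> m9
  m5 = (0 + 0 + b.0) | (c.0 | a.0) | -a-> m8, -b-> m10, -c-> m11
  m6 = b.(0 + 0 + b.0) | (0 | a.0) | -a-> m9, -b-> m11
  m7 = 0 | a.(c.0 | a.0) | -a-> m10
  m8 = (0 + 0 + b.0) | (c.0 | 0) | -b-> m12, -c-> m13
  m9 = b.(0 + 0 + b.0) | (0 | 0) | -b-> m13
  m10 = 0 | (c.0 | a.0) | -a-> m12, -c-> m14
  m11 = (0 + 0 + b.0) | (0 | a.0) | -a-> m13, -b-> m14
  m12 = 0 | (c.0 | 0) | -c-> m15
  m13 = (0 + 0 + b.0) | (0 | 0) | -b-> m15
  m14 = 0 | (0 | a.0) | -a-> m15
  m15 = 0 | (0 | 0) | ∅
Q's transition system — 10 states:
  n0 = a.(b.(0 + 0 + b.0) | a.(0 | a.0)) | -a-> n1
  n1 = b.(0 + 0 + b.0) | a.(0 | a.0) | -a-> n2, -b-> n3
  n2 = b.(0 + 0 + b.0) | (0 | a.0) | -a-> n4, -b-> n5
  n3 = (0 + 0 + b.0) | a.(0 | a.0) | -a-> n5, -b-> n6
  n4 = b.(0 + 0 + b.0) | (0 | 0) | -b-> n7
  n5 = (0 + 0 + b.0) | (0 | a.0) | -a-> n7, -b-> n8
  n6 = 0 | a.(0 | a.0) | -a-> n8
  n7 = (0 + 0 + b.0) | (0 | 0) | -b-> n9
  n8 = 0 | (0 | a.0) | -a-> n9
  n9 = 0 | (0 | 0) | ∅
Executing aac from P (initial set {m0}):
  [1] a ⇒ {m1}
  [2] a ⇒ {m2}
  [3] c ⇒ {m6}
  — P admits the full trace.
Executing aac from Q (initial set {n0}):
  [1] a ⇒ {n1}
  [2] a ⇒ {n2}
  [3] c ⇒ no successor for Q

aac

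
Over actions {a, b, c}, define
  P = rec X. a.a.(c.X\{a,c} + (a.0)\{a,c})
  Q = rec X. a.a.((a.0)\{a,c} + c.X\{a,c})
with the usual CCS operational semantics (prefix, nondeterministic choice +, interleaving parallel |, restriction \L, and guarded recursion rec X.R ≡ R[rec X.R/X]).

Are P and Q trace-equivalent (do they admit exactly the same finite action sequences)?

YES

P's transition system — 4 states:
  s0 = rec X. a.a.(c.X\{a,c} + (a.0)\{a,c}) | =a=> s1
  s1 = a.(c.(rec X. a.a.(c.X\{a,c} + (a.0)\{a,c}))\{a,c} + (a.0)\{a,c}) | =a=> s2
  s2 = c.(rec X. a.a.(c.X\{a,c} + (a.0)\{a,c}))\{a,c} + (a.0)\{a,c} | =c=> s3
  s3 = (rec X. a.a.(c.X\{a,c} + (a.0)\{a,c}))\{a,c} | stopped
Q's transition system — 4 states:
  t0 = rec X. a.a.((a.0)\{a,c} + c.X\{a,c}) | =a=> t1
  t1 = a.((a.0)\{a,c} + c.(rec X. a.a.((a.0)\{a,c} + c.X\{a,c}))\{a,c}) | =a=> t2
  t2 = (a.0)\{a,c} + c.(rec X. a.a.((a.0)\{a,c} + c.X\{a,c}))\{a,c} | =c=> t3
  t3 = (rec X. a.a.((a.0)\{a,c} + c.X\{a,c}))\{a,c} | stopped
Coarsest stable partition (strong bisimilarity classes):
  B0 = {s0, t0}
  B1 = {s1, t1}
  B2 = {s2, t2}
  B3 = {s3, t3}
s0 ∈ B0, t0 ∈ B0 → same block
Bisimilar ⇒ trace-equivalent.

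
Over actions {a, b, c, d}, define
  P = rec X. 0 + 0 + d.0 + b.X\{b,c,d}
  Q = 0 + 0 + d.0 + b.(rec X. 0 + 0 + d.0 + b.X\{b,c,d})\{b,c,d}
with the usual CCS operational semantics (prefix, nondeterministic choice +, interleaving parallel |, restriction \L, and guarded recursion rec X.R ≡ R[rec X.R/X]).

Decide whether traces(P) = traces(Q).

trace-equivalent

P's transition system — 3 states:
  m0 = rec X. 0 + 0 + d.0 + b.X\{b,c,d} has moves ··b··> m1, ··d··> m2
  m1 = (rec X. 0 + 0 + d.0 + b.X\{b,c,d})\{b,c,d} has moves deadlocked
  m2 = 0 has moves deadlocked
Q's transition system — 3 states:
  n0 = 0 + 0 + d.0 + b.(rec X. 0 + 0 + d.0 + b.X\{b,c,d})\{b,c,d} has moves ··b··> n1, ··d··> n2
  n1 = (rec X. 0 + 0 + d.0 + b.X\{b,c,d})\{b,c,d} has moves deadlocked
  n2 = 0 has moves deadlocked
Bisimilarity quotient blocks:
  B0 = {m0, n0}
  B1 = {m1, m2, n1, n2}
m0 ∈ B0, n0 ∈ B0 → same block
Bisimilar ⇒ trace-equivalent.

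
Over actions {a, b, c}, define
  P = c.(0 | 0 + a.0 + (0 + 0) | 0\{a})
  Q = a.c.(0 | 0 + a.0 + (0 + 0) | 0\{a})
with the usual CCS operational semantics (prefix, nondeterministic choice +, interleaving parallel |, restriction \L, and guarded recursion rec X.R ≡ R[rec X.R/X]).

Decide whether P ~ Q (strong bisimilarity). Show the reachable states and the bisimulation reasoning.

NO

Reachable graph of P (3 states):
  m0 = c.(0 | 0 + a.0 + (0 + 0) | 0\{a}) :: ··c··> m1
  m1 = 0 | 0 + a.0 + (0 + 0) | 0\{a} :: ··a··> m2
  m2 = 0 :: stopped
Reachable graph of Q (4 states):
  n0 = a.c.(0 | 0 + a.0 + (0 + 0) | 0\{a}) :: ··a··> n1
  n1 = c.(0 | 0 + a.0 + (0 + 0) | 0\{a}) :: ··c··> n2
  n2 = 0 | 0 + a.0 + (0 + 0) | 0\{a} :: ··a··> n3
  n3 = 0 :: stopped
Coarsest stable partition (strong bisimilarity classes):
  B0 = {m0, n1}
  B1 = {m1, n2}
  B2 = {m2, n3}
  B3 = {n0}
m0 ∈ B0, n0 ∈ B3 → different blocks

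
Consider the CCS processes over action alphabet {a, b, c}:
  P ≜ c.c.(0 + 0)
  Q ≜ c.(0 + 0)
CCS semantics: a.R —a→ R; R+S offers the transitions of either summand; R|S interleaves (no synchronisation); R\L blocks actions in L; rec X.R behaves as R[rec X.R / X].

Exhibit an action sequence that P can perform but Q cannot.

LTS(P): 3 reachable states
  s0 = c.c.(0 + 0) ⊢ —c→ s1
  s1 = c.(0 + 0) ⊢ —c→ s2
  s2 = 0 + 0 ⊢ ∅
LTS(Q): 2 reachable states
  t0 = c.(0 + 0) ⊢ —c→ t1
  t1 = 0 + 0 ⊢ ∅
Trace ⟨cc⟩ through P, begin at {s0}:
  [1] c ⇒ {s1}
  [2] c ⇒ {s2}
  P completes σ.
Trace ⟨cc⟩ through Q, begin at {t0}:
  [1] c ⇒ {t1}
  [2] c ⇒ ∅ (Q stuck)

cc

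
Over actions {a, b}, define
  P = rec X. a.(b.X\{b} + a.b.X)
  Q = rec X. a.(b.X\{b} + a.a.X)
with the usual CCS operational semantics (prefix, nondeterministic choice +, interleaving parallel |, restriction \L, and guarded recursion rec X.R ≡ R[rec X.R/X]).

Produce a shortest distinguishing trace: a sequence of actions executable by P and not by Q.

aab

Reachable graph of P (6 states):
  m0 = rec X. a.(b.X\{b} + a.b.X) :: --a--▸ m1
  m1 = b.(rec X. a.(b.X\{b} + a.b.X))\{b} + a.b.(rec X. a.(b.X\{b} + a.b.X)) :: --a--▸ m2, --b--▸ m3
  m2 = b.(rec X. a.(b.X\{b} + a.b.X)) :: --b--▸ m0
  m3 = (rec X. a.(b.X\{b} + a.b.X))\{b} :: --a--▸ m4
  m4 = (b.(rec X. a.(b.X\{b} + a.b.X))\{b} + a.b.(rec X. a.(b.X\{b} + a.b.X)))\{b} :: --a--▸ m5
  m5 = (b.(rec X. a.(b.X\{b} + a.b.X)))\{b} :: ∅
Reachable graph of Q (6 states):
  n0 = rec X. a.(b.X\{b} + a.a.X) :: --a--▸ n1
  n1 = b.(rec X. a.(b.X\{b} + a.a.X))\{b} + a.a.(rec X. a.(b.X\{b} + a.a.X)) :: --a--▸ n2, --b--▸ n3
  n2 = a.(rec X. a.(b.X\{b} + a.a.X)) :: --a--▸ n0
  n3 = (rec X. a.(b.X\{b} + a.a.X))\{b} :: --a--▸ n4
  n4 = (b.(rec X. a.(b.X\{b} + a.a.X))\{b} + a.a.(rec X. a.(b.X\{b} + a.a.X)))\{b} :: --a--▸ n5
  n5 = (a.(rec X. a.(b.X\{b} + a.a.X)))\{b} :: --a--▸ n3
Trace ⟨aab⟩ through P, begin at {m0}:
  step 1 (a): {m1}
  step 2 (a): {m2}
  step 3 (b): {m0}
  — P admits the full trace.
Trace ⟨aab⟩ through Q, begin at {n0}:
  step 1 (a): {n1}
  step 2 (a): {n2}
  step 3 (b): ∅ (Q stuck)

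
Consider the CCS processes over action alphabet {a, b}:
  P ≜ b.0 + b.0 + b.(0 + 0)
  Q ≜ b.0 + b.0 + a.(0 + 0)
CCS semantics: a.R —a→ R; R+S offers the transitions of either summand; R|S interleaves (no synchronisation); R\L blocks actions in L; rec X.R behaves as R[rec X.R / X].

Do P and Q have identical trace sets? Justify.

LTS(P): 3 reachable states
  m0 = b.0 + b.0 + b.(0 + 0) ⊢ =b=> m1, =b=> m2
  m1 = 0 ⊢ deadlocked
  m2 = 0 + 0 ⊢ deadlocked
LTS(Q): 3 reachable states
  n0 = b.0 + b.0 + a.(0 + 0) ⊢ =a=> n1, =b=> n2
  n1 = 0 + 0 ⊢ deadlocked
  n2 = 0 ⊢ deadlocked
Executing a from Q (initial set {n0}):
  after a @ step 1: {n1}
  ✓ Q
Executing a from P (initial set {m0}):
  after a @ step 1: ∅  — P cannot continue

traces(P) ≠ traces(Q) — witness ⟨a⟩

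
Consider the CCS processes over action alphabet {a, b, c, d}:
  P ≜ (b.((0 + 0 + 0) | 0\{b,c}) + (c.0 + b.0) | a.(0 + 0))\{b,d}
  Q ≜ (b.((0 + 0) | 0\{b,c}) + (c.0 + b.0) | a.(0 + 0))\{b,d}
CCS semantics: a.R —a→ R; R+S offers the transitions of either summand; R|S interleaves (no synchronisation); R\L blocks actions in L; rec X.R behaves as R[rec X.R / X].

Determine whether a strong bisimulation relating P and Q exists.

Reachable graph of P (4 states):
  p0 = (b.((0 + 0 + 0) | 0\{b,c}) + (c.0 + b.0) | a.(0 + 0))\{b,d} ⊢ --a--▸ p1, --c--▸ p2
  p1 = ((c.0 + b.0) | (0 + 0))\{b,d} ⊢ --c--▸ p3
  p2 = (0 | a.(0 + 0))\{b,d} ⊢ --a--▸ p3
  p3 = (0 | (0 + 0))\{b,d} ⊢ stopped
Reachable graph of Q (4 states):
  q0 = (b.((0 + 0) | 0\{b,c}) + (c.0 + b.0) | a.(0 + 0))\{b,d} ⊢ --a--▸ q1, --c--▸ q2
  q1 = ((c.0 + b.0) | (0 + 0))\{b,d} ⊢ --c--▸ q3
  q2 = (0 | a.(0 + 0))\{b,d} ⊢ --a--▸ q3
  q3 = (0 | (0 + 0))\{b,d} ⊢ stopped
Coarsest stable partition (strong bisimilarity classes):
  B0 = {p0, q0}
  B1 = {p1, q1}
  B2 = {p3, q3}
  B3 = {p2, q2}
p0 ∈ B0, q0 ∈ B0 → same block

YES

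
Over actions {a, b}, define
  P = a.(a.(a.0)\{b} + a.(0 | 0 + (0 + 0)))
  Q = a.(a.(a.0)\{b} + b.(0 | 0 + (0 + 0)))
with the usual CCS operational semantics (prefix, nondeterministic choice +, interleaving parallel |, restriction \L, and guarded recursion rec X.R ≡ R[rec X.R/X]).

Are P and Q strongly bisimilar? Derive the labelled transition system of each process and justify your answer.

LTS(P): 5 reachable states
  m0 = a.(a.(a.0)\{b} + a.(0 | 0 + (0 + 0))) :: -a-> m1
  m1 = a.(a.0)\{b} + a.(0 | 0 + (0 + 0)) :: -a-> m2, -a-> m3
  m2 = (a.0)\{b} :: -a-> m4
  m3 = 0 | 0 + (0 + 0) :: ∅
  m4 = 0\{b} :: ∅
LTS(Q): 5 reachable states
  n0 = a.(a.(a.0)\{b} + b.(0 | 0 + (0 + 0))) :: -a-> n1
  n1 = a.(a.0)\{b} + b.(0 | 0 + (0 + 0)) :: -a-> n2, -b-> n3
  n2 = (a.0)\{b} :: -a-> n4
  n3 = 0 | 0 + (0 + 0) :: ∅
  n4 = 0\{b} :: ∅
Partition-refinement fixed point:
  B0 = {m0}
  B1 = {m1}
  B2 = {m2, n2}
  B3 = {m3, m4, n3, n4}
  B4 = {n0}
  B5 = {n1}
m0 ∈ B0, n0 ∈ B4 → different blocks

NO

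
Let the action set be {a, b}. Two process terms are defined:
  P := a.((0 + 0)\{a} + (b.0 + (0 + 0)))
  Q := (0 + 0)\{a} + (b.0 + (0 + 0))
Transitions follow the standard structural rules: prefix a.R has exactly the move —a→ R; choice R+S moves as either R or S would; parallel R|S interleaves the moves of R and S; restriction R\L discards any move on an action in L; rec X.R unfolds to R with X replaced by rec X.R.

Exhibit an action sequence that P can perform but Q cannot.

LTS(P): 3 reachable states
  s0 = a.((0 + 0)\{a} + (b.0 + (0 + 0))) ⊢ --a--▸ s1
  s1 = (0 + 0)\{a} + (b.0 + (0 + 0)) ⊢ --b--▸ s2
  s2 = 0 ⊢ stopped
LTS(Q): 2 reachable states
  t0 = (0 + 0)\{a} + (b.0 + (0 + 0)) ⊢ --b--▸ t1
  t1 = 0 ⊢ stopped
Executing a from P (initial set {s0}):
  step 1 (a): {s1}
  — P admits the full trace.
Executing a from Q (initial set {t0}):
  step 1 (a): no successor for Q

a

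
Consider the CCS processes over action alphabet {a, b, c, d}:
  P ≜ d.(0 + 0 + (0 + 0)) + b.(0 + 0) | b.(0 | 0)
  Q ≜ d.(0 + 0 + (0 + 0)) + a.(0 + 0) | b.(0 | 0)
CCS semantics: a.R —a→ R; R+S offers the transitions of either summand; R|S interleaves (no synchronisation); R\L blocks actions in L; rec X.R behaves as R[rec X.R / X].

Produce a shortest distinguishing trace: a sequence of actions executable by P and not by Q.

bb

Reachable graph of P (5 states):
  s0 = d.(0 + 0 + (0 + 0)) + b.(0 + 0) | b.(0 | 0) | --b--▸ s1, --b--▸ s2, --d--▸ s3
  s1 = (0 + 0) | b.(0 | 0) | --b--▸ s4
  s2 = b.(0 + 0) | (0 | 0) | --b--▸ s4
  s3 = 0 + 0 + (0 + 0) | ∅
  s4 = (0 + 0) | (0 | 0) | ∅
Reachable graph of Q (5 states):
  t0 = d.(0 + 0 + (0 + 0)) + a.(0 + 0) | b.(0 | 0) | --a--▸ t1, --b--▸ t2, --d--▸ t3
  t1 = (0 + 0) | b.(0 | 0) | --b--▸ t4
  t2 = a.(0 + 0) | (0 | 0) | --a--▸ t4
  t3 = 0 + 0 + (0 + 0) | ∅
  t4 = (0 + 0) | (0 | 0) | ∅
Run σ = ⟨bb⟩ on P: start {s0}
  [1] b ⇒ {s1, s2}
  [2] b ⇒ {s4}
  P completes σ.
Run σ = ⟨bb⟩ on Q: start {t0}
  [1] b ⇒ {t2}
  [2] b ⇒ no successor for Q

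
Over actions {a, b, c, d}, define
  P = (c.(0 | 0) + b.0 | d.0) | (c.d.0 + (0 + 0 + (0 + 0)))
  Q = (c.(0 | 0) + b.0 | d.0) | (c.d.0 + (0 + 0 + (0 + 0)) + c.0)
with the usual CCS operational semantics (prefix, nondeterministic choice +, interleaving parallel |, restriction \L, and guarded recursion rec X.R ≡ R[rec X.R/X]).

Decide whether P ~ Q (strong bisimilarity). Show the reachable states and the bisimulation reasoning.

not bisimilar

LTS(P): 12 reachable states
  u0 = (c.(0 | 0) + b.0 | d.0) | (c.d.0 + (0 + 0 + (0 + 0))) :: —b→ u1, —c→ u2, —c→ u3, —d→ u4
  u1 = 0 | d.0 | (c.d.0 + (0 + 0 + (0 + 0))) :: —c→ u5, —d→ u3
  u2 = (c.(0 | 0) + b.0 | d.0) | d.0 :: —b→ u5, —c→ u6, —d→ u7, —d→ u8
  u3 = 0 | 0 | (c.d.0 + (0 + 0 + (0 + 0))) :: —c→ u6
  u4 = b.0 | 0 | (c.d.0 + (0 + 0 + (0 + 0))) :: —b→ u3, —c→ u8
  u5 = 0 | d.0 | d.0 :: —d→ u6, —d→ u9
  u6 = 0 | 0 | d.0 :: —d→ u10
  u7 = (c.(0 | 0) + b.0 | d.0) | 0 :: —b→ u9, —c→ u10, —d→ u11
  u8 = b.0 | 0 | d.0 :: —b→ u6, —d→ u11
  u9 = 0 | d.0 | 0 :: —d→ u10
  u10 = 0 | 0 | 0 :: deadlocked
  u11 = b.0 | 0 | 0 :: —b→ u10
LTS(Q): 12 reachable states
  v0 = (c.(0 | 0) + b.0 | d.0) | (c.d.0 + (0 + 0 + (0 + 0)) + c.0) :: —b→ v1, —c→ v2, —c→ v3, —c→ v4, —d→ v5
  v1 = 0 | d.0 | (c.d.0 + (0 + 0 + (0 + 0)) + c.0) :: —c→ v6, —c→ v7, —d→ v4
  v2 = (c.(0 | 0) + b.0 | d.0) | 0 :: —b→ v6, —c→ v8, —d→ v9
  v3 = (c.(0 | 0) + b.0 | d.0) | d.0 :: —b→ v7, —c→ v10, —d→ v11, —d→ v2
  v4 = 0 | 0 | (c.d.0 + (0 + 0 + (0 + 0)) + c.0) :: —c→ v10, —c→ v8
  v5 = b.0 | 0 | (c.d.0 + (0 + 0 + (0 + 0)) + c.0) :: —b→ v4, —c→ v11, —c→ v9
  v6 = 0 | d.0 | 0 :: —d→ v8
  v7 = 0 | d.0 | d.0 :: —d→ v10, —d→ v6
  v8 = 0 | 0 | 0 :: deadlocked
  v9 = b.0 | 0 | 0 :: —b→ v8
  v10 = 0 | 0 | d.0 :: —d→ v8
  v11 = b.0 | 0 | d.0 :: —b→ v10, —d→ v9
Bisimilarity quotient blocks:
  B0 = {u0}
  B1 = {u1}
  B2 = {u3}
  B3 = {u6, u9, v10, v6}
  B4 = {u10, v8}
  B5 = {u5, v7}
  B6 = {u4}
  B7 = {u8, v11}
  B8 = {u11, v9}
  B9 = {u2, v3}
  B10 = {u7, v2}
  B11 = {v0}
  B12 = {v5}
  B13 = {v4}
  B14 = {v1}
u0 ∈ B0, v0 ∈ B11 → different blocks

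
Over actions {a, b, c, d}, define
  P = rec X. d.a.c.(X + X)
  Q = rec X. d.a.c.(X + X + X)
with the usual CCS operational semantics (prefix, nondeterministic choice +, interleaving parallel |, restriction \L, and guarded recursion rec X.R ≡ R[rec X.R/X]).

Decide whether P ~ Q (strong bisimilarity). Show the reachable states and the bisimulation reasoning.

YES

Reachable graph of P (4 states):
  s0 = rec X. d.a.c.(X + X) has moves --d--▸ s1
  s1 = a.c.((rec X. d.a.c.(X + X)) + (rec X. d.a.c.(X + X))) has moves --a--▸ s2
  s2 = c.((rec X. d.a.c.(X + X)) + (rec X. d.a.c.(X + X))) has moves --c--▸ s3
  s3 = (rec X. d.a.c.(X + X)) + (rec X. d.a.c.(X + X)) has moves --d--▸ s1
Reachable graph of Q (4 states):
  t0 = rec X. d.a.c.(X + X + X) has moves --d--▸ t1
  t1 = a.c.((rec X. d.a.c.(X + X + X)) + (rec X. d.a.c.(X + X + X)) + (rec X. d.a.c.(X + X + X))) has moves --a--▸ t2
  t2 = c.((rec X. d.a.c.(X + X + X)) + (rec X. d.a.c.(X + X + X)) + (rec X. d.a.c.(X + X + X))) has moves --c--▸ t3
  t3 = (rec X. d.a.c.(X + X + X)) + (rec X. d.a.c.(X + X + X)) + (rec X. d.a.c.(X + X + X)) has moves --d--▸ t1
Coarsest stable partition (strong bisimilarity classes):
  B0 = {s0, s3, t0, t3}
  B1 = {s1, t1}
  B2 = {s2, t2}
s0 ∈ B0, t0 ∈ B0 → same block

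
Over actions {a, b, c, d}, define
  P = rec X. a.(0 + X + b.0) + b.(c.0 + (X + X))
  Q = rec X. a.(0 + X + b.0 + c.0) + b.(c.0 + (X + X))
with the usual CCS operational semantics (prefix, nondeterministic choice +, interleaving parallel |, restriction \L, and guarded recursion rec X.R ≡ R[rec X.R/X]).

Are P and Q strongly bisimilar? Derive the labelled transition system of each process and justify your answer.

LTS(P): 4 reachable states
  p0 = rec X. a.(0 + X + b.0) + b.(c.0 + (X + X)) has moves —a→ p1, —b→ p2
  p1 = 0 + (rec X. a.(0 + X + b.0) + b.(c.0 + (X + X))) + b.0 has moves —a→ p1, —b→ p2, —b→ p3
  p2 = c.0 + ((rec X. a.(0 + X + b.0) + b.(c.0 + (X + X))) + (rec X. a.(0 + X + b.0) + b.(c.0 + (X + X)))) has moves —a→ p1, —b→ p2, —c→ p3
  p3 = 0 has moves stopped
LTS(Q): 4 reachable states
  q0 = rec X. a.(0 + X + b.0 + c.0) + b.(c.0 + (X + X)) has moves —a→ q1, —b→ q2
  q1 = 0 + (rec X. a.(0 + X + b.0 + c.0) + b.(c.0 + (X + X))) + b.0 + c.0 has moves —a→ q1, —b→ q2, —b→ q3, —c→ q3
  q2 = c.0 + ((rec X. a.(0 + X + b.0 + c.0) + b.(c.0 + (X + X))) + (rec X. a.(0 + X + b.0 + c.0) + b.(c.0 + (X + X)))) has moves —a→ q1, —b→ q2, —c→ q3
  q3 = 0 has moves stopped
Coarsest stable partition (strong bisimilarity classes):
  B0 = {p0}
  B1 = {p1}
  B2 = {p2}
  B3 = {p3, q3}
  B4 = {q0}
  B5 = {q2}
  B6 = {q1}
p0 ∈ B0, q0 ∈ B4 → different blocks

NO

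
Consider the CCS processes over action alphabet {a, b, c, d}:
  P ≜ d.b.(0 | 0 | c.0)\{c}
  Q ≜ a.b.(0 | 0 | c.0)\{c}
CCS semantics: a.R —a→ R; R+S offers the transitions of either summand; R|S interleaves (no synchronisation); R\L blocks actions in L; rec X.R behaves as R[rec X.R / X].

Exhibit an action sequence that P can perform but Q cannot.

LTS(P): 3 reachable states
  m0 = d.b.(0 | 0 | c.0)\{c} → =d=> m1
  m1 = b.(0 | 0 | c.0)\{c} → =b=> m2
  m2 = (0 | 0 | c.0)\{c} → ·
LTS(Q): 3 reachable states
  n0 = a.b.(0 | 0 | c.0)\{c} → =a=> n1
  n1 = b.(0 | 0 | c.0)\{c} → =b=> n2
  n2 = (0 | 0 | c.0)\{c} → ·
Trace ⟨d⟩ through P, begin at {m0}:
  after d @ step 1: {m1}
  ✓ P
Trace ⟨d⟩ through Q, begin at {n0}:
  after d @ step 1: no successor for Q

d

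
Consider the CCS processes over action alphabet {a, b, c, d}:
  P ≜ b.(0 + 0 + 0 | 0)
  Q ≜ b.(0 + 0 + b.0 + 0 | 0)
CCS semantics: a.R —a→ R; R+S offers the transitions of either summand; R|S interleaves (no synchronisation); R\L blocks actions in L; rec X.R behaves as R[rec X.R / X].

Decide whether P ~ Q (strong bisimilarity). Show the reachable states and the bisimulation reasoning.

not bisimilar

LTS(P): 2 reachable states
  u0 = b.(0 + 0 + 0 | 0) has moves =b=> u1
  u1 = 0 + 0 + 0 | 0 has moves deadlocked
LTS(Q): 3 reachable states
  v0 = b.(0 + 0 + b.0 + 0 | 0) has moves =b=> v1
  v1 = 0 + 0 + b.0 + 0 | 0 has moves =b=> v2
  v2 = 0 has moves deadlocked
Coarsest stable partition (strong bisimilarity classes):
  B0 = {u0, v1}
  B1 = {u1, v2}
  B2 = {v0}
u0 ∈ B0, v0 ∈ B2 → different blocks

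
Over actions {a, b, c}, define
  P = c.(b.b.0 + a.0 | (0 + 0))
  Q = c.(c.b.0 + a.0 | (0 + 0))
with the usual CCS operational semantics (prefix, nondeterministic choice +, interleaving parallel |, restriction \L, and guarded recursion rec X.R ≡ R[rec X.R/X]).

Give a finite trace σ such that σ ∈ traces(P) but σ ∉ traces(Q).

cb

LTS(P): 5 reachable states
  u0 = c.(b.b.0 + a.0 | (0 + 0)) :: ··c··> u1
  u1 = b.b.0 + a.0 | (0 + 0) :: ··a··> u2, ··b··> u3
  u2 = 0 | (0 + 0) :: ∅
  u3 = b.0 :: ··b··> u4
  u4 = 0 :: ∅
LTS(Q): 5 reachable states
  v0 = c.(c.b.0 + a.0 | (0 + 0)) :: ··c··> v1
  v1 = c.b.0 + a.0 | (0 + 0) :: ··a··> v2, ··c··> v3
  v2 = 0 | (0 + 0) :: ∅
  v3 = b.0 :: ··b··> v4
  v4 = 0 :: ∅
Executing cb from P (initial set {u0}):
  [1] c ⇒ {u1}
  [2] b ⇒ {u3}
  — P admits the full trace.
Executing cb from Q (initial set {v0}):
  [1] c ⇒ {v1}
  [2] b ⇒ ∅ (Q stuck)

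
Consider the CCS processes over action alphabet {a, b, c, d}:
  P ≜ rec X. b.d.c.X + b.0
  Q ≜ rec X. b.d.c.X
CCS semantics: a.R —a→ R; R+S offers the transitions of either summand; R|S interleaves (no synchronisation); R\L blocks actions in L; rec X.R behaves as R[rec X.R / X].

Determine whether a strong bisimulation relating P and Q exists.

not bisimilar

P's transition system — 4 states:
  u0 = rec X. b.d.c.X + b.0 ⊢ --b--▸ u1, --b--▸ u2
  u1 = 0 ⊢ ·
  u2 = d.c.(rec X. b.d.c.X + b.0) ⊢ --d--▸ u3
  u3 = c.(rec X. b.d.c.X + b.0) ⊢ --c--▸ u0
Q's transition system — 3 states:
  v0 = rec X. b.d.c.X ⊢ --b--▸ v1
  v1 = d.c.(rec X. b.d.c.X) ⊢ --d--▸ v2
  v2 = c.(rec X. b.d.c.X) ⊢ --c--▸ v0
Coarsest stable partition (strong bisimilarity classes):
  B0 = {u0}
  B1 = {u2}
  B2 = {u3}
  B3 = {u1}
  B4 = {v0}
  B5 = {v1}
  B6 = {v2}
u0 ∈ B0, v0 ∈ B4 → different blocks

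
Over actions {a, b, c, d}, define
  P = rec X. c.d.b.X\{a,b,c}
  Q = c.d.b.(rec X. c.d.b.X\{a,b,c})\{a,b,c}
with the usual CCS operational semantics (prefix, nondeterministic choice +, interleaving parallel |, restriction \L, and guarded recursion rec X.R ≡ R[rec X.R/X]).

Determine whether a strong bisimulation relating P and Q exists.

P's transition system — 4 states:
  m0 = rec X. c.d.b.X\{a,b,c} :: --c--▸ m1
  m1 = d.b.(rec X. c.d.b.X\{a,b,c})\{a,b,c} :: --d--▸ m2
  m2 = b.(rec X. c.d.b.X\{a,b,c})\{a,b,c} :: --b--▸ m3
  m3 = (rec X. c.d.b.X\{a,b,c})\{a,b,c} :: deadlocked
Q's transition system — 4 states:
  n0 = c.d.b.(rec X. c.d.b.X\{a,b,c})\{a,b,c} :: --c--▸ n1
  n1 = d.b.(rec X. c.d.b.X\{a,b,c})\{a,b,c} :: --d--▸ n2
  n2 = b.(rec X. c.d.b.X\{a,b,c})\{a,b,c} :: --b--▸ n3
  n3 = (rec X. c.d.b.X\{a,b,c})\{a,b,c} :: deadlocked
Coarsest stable partition (strong bisimilarity classes):
  B0 = {m0, n0}
  B1 = {m1, n1}
  B2 = {m2, n2}
  B3 = {m3, n3}
m0 ∈ B0, n0 ∈ B0 → same block

P ~ Q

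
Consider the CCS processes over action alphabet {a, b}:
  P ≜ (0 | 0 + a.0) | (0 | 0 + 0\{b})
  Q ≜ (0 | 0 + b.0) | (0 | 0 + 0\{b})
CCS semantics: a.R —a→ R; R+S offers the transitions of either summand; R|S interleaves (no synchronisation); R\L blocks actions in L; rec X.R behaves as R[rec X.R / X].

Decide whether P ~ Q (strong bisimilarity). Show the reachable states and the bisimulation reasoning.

P ≁ Q

LTS(P): 2 reachable states
  p0 = (0 | 0 + a.0) | (0 | 0 + 0\{b}) has moves =a=> p1
  p1 = 0 | (0 | 0 + 0\{b}) has moves (no moves)
LTS(Q): 2 reachable states
  q0 = (0 | 0 + b.0) | (0 | 0 + 0\{b}) has moves =b=> q1
  q1 = 0 | (0 | 0 + 0\{b}) has moves (no moves)
Partition-refinement fixed point:
  B0 = {p0}
  B1 = {p1, q1}
  B2 = {q0}
p0 ∈ B0, q0 ∈ B2 → different blocks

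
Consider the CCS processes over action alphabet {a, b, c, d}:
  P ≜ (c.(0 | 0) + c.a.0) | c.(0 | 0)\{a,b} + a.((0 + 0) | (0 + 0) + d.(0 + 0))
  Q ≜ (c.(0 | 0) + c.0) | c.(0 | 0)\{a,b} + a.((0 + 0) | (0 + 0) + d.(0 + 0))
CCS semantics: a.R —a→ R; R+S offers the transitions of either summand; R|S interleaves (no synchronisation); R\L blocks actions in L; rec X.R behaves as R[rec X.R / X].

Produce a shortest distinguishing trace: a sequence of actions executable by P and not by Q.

P's transition system — 10 states:
  m0 = (c.(0 | 0) + c.a.0) | c.(0 | 0)\{a,b} + a.((0 + 0) | (0 + 0) + d.(0 + 0)) ⊢ ··a··> m1, ··c··> m2, ··c··> m3, ··c··> m4
  m1 = (0 + 0) | (0 + 0) + d.(0 + 0) ⊢ ··d··> m5
  m2 = (c.(0 | 0) + c.a.0) | (0 | 0)\{a,b} ⊢ ··c··> m6, ··c··> m7
  m3 = 0 | 0 | c.(0 | 0)\{a,b} ⊢ ··c··> m6
  m4 = a.0 | c.(0 | 0)\{a,b} ⊢ ··a··> m8, ··c··> m7
  m5 = 0 + 0 ⊢ stopped
  m6 = 0 | 0 | (0 | 0)\{a,b} ⊢ stopped
  m7 = a.0 | (0 | 0)\{a,b} ⊢ ··a··> m9
  m8 = 0 | c.(0 | 0)\{a,b} ⊢ ··c··> m9
  m9 = 0 | (0 | 0)\{a,b} ⊢ stopped
Q's transition system — 8 states:
  n0 = (c.(0 | 0) + c.0) | c.(0 | 0)\{a,b} + a.((0 + 0) | (0 + 0) + d.(0 + 0)) ⊢ ··a··> n1, ··c··> n2, ··c··> n3, ··c··> n4
  n1 = (0 + 0) | (0 + 0) + d.(0 + 0) ⊢ ··d··> n5
  n2 = (c.(0 | 0) + c.0) | (0 | 0)\{a,b} ⊢ ··c··> n6, ··c··> n7
  n3 = 0 | 0 | c.(0 | 0)\{a,b} ⊢ ··c··> n7
  n4 = 0 | c.(0 | 0)\{a,b} ⊢ ··c··> n6
  n5 = 0 + 0 ⊢ stopped
  n6 = 0 | (0 | 0)\{a,b} ⊢ stopped
  n7 = 0 | 0 | (0 | 0)\{a,b} ⊢ stopped
Run σ = ⟨ca⟩ on P: start {m0}
  step 1 (c): {m2, m3, m4}
  step 2 (a): {m8}
  P completes σ.
Run σ = ⟨ca⟩ on Q: start {n0}
  step 1 (c): {n2, n3, n4}
  step 2 (a): no successor for Q

ca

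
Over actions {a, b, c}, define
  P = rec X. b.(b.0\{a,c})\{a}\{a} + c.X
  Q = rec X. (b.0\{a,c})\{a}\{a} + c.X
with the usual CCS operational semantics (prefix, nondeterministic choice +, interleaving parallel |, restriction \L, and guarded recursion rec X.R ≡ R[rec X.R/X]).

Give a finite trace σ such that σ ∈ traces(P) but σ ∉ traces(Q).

bb

P's transition system — 3 states:
  p0 = rec X. b.(b.0\{a,c})\{a}\{a} + c.X → -b-> p1, -c-> p0
  p1 = (b.0\{a,c})\{a}\{a} → -b-> p2
  p2 = 0\{a,c}\{a}\{a} → stopped
Q's transition system — 2 states:
  q0 = rec X. (b.0\{a,c})\{a}\{a} + c.X → -b-> q1, -c-> q0
  q1 = 0\{a,c}\{a}\{a} → stopped
Trace ⟨bb⟩ through P, begin at {p0}:
  after b @ step 1: {p1}
  after b @ step 2: {p2}
  P completes σ.
Trace ⟨bb⟩ through Q, begin at {q0}:
  after b @ step 1: {q1}
  after b @ step 2: no successor for Q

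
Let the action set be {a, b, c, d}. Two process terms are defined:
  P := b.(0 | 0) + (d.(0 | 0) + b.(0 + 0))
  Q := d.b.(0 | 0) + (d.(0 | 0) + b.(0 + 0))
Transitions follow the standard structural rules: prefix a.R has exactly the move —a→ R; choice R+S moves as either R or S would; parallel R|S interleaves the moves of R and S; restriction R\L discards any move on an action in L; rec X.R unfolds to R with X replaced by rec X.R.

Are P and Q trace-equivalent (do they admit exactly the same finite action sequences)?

LTS(P): 3 reachable states
  m0 = b.(0 | 0) + (d.(0 | 0) + b.(0 + 0)) ⊢ ··b··> m1, ··b··> m2, ··d··> m2
  m1 = 0 + 0 ⊢ (no moves)
  m2 = 0 | 0 ⊢ (no moves)
LTS(Q): 4 reachable states
  n0 = d.b.(0 | 0) + (d.(0 | 0) + b.(0 + 0)) ⊢ ··b··> n1, ··d··> n2, ··d··> n3
  n1 = 0 + 0 ⊢ (no moves)
  n2 = 0 | 0 ⊢ (no moves)
  n3 = b.(0 | 0) ⊢ ··b··> n2
Trace ⟨db⟩ through Q, begin at {n0}:
  step 1 (d): {n2, n3}
  step 2 (b): {n2}
  ✓ Q
Trace ⟨db⟩ through P, begin at {m0}:
  step 1 (d): {m2}
  step 2 (b): ∅ (P stuck)

traces(P) ≠ traces(Q) — witness ⟨db⟩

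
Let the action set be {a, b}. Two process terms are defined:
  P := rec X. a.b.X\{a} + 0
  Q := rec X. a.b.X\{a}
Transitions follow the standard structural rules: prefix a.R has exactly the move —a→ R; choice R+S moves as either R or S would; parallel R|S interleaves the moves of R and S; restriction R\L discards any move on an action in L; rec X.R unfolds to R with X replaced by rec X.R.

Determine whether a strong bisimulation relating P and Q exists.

LTS(P): 3 reachable states
  u0 = rec X. a.b.X\{a} + 0 has moves —a→ u1
  u1 = b.(rec X. a.b.X\{a} + 0)\{a} has moves —b→ u2
  u2 = (rec X. a.b.X\{a} + 0)\{a} has moves deadlocked
LTS(Q): 3 reachable states
  v0 = rec X. a.b.X\{a} has moves —a→ v1
  v1 = b.(rec X. a.b.X\{a})\{a} has moves —b→ v2
  v2 = (rec X. a.b.X\{a})\{a} has moves deadlocked
Coarsest stable partition (strong bisimilarity classes):
  B0 = {u0, v0}
  B1 = {u1, v1}
  B2 = {u2, v2}
u0 ∈ B0, v0 ∈ B0 → same block

YES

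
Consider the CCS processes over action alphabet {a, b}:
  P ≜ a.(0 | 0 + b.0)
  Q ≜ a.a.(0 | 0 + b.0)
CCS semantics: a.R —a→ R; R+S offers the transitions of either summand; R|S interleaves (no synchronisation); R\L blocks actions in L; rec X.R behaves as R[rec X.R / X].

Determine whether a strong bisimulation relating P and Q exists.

not bisimilar

P's transition system — 3 states:
  m0 = a.(0 | 0 + b.0) | --a--▸ m1
  m1 = 0 | 0 + b.0 | --b--▸ m2
  m2 = 0 | stopped
Q's transition system — 4 states:
  n0 = a.a.(0 | 0 + b.0) | --a--▸ n1
  n1 = a.(0 | 0 + b.0) | --a--▸ n2
  n2 = 0 | 0 + b.0 | --b--▸ n3
  n3 = 0 | stopped
Coarsest stable partition (strong bisimilarity classes):
  B0 = {m0, n1}
  B1 = {m1, n2}
  B2 = {m2, n3}
  B3 = {n0}
m0 ∈ B0, n0 ∈ B3 → different blocks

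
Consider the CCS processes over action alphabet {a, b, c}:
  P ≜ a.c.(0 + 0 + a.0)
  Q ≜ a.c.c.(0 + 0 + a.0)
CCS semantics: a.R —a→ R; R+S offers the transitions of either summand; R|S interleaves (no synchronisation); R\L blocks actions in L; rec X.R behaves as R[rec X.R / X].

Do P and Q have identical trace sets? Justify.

LTS(P): 4 reachable states
  u0 = a.c.(0 + 0 + a.0) :: ··a··> u1
  u1 = c.(0 + 0 + a.0) :: ··c··> u2
  u2 = 0 + 0 + a.0 :: ··a··> u3
  u3 = 0 :: stopped
LTS(Q): 5 reachable states
  v0 = a.c.c.(0 + 0 + a.0) :: ··a··> v1
  v1 = c.c.(0 + 0 + a.0) :: ··c··> v2
  v2 = c.(0 + 0 + a.0) :: ··c··> v3
  v3 = 0 + 0 + a.0 :: ··a··> v4
  v4 = 0 :: stopped
Run σ = ⟨aca⟩ on P: start {u0}
  after a @ step 1: {u1}
  after c @ step 2: {u2}
  after a @ step 3: {u3}
  P completes σ.
Run σ = ⟨aca⟩ on Q: start {v0}
  after a @ step 1: {v1}
  after c @ step 2: {v2}
  after a @ step 3: ∅  — Q cannot continue

NO — witness ⟨aca⟩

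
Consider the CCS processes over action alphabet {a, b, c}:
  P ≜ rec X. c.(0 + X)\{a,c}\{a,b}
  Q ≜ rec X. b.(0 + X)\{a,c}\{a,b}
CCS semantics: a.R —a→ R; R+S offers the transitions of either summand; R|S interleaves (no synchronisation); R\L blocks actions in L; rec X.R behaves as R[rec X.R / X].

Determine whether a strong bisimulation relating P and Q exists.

P ≁ Q

Reachable graph of P (2 states):
  m0 = rec X. c.(0 + X)\{a,c}\{a,b} | =c=> m1
  m1 = (0 + (rec X. c.(0 + X)\{a,c}\{a,b}))\{a,c}\{a,b} | (no moves)
Reachable graph of Q (2 states):
  n0 = rec X. b.(0 + X)\{a,c}\{a,b} | =b=> n1
  n1 = (0 + (rec X. b.(0 + X)\{a,c}\{a,b}))\{a,c}\{a,b} | (no moves)
Bisimilarity quotient blocks:
  B0 = {m0}
  B1 = {m1, n1}
  B2 = {n0}
m0 ∈ B0, n0 ∈ B2 → different blocks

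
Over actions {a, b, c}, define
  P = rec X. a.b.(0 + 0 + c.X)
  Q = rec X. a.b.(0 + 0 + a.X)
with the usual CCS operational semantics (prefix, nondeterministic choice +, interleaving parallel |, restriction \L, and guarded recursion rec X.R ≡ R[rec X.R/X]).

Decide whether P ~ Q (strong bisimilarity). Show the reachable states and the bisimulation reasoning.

NO

LTS(P): 3 reachable states
  p0 = rec X. a.b.(0 + 0 + c.X) ⊢ ··a··> p1
  p1 = b.(0 + 0 + c.(rec X. a.b.(0 + 0 + c.X))) ⊢ ··b··> p2
  p2 = 0 + 0 + c.(rec X. a.b.(0 + 0 + c.X)) ⊢ ··c··> p0
LTS(Q): 3 reachable states
  q0 = rec X. a.b.(0 + 0 + a.X) ⊢ ··a··> q1
  q1 = b.(0 + 0 + a.(rec X. a.b.(0 + 0 + a.X))) ⊢ ··b··> q2
  q2 = 0 + 0 + a.(rec X. a.b.(0 + 0 + a.X)) ⊢ ··a··> q0
Bisimilarity quotient blocks:
  B0 = {p0}
  B1 = {p1}
  B2 = {p2}
  B3 = {q0}
  B4 = {q1}
  B5 = {q2}
p0 ∈ B0, q0 ∈ B3 → different blocks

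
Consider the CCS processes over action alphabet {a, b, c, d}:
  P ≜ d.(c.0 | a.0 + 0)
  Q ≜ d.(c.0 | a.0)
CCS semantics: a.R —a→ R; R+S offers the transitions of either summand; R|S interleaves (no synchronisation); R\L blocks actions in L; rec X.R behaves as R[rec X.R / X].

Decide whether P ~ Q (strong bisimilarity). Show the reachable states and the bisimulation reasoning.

Reachable graph of P (5 states):
  p0 = d.(c.0 | a.0 + 0) has moves -d-> p1
  p1 = c.0 | a.0 + 0 has moves -a-> p2, -c-> p3
  p2 = c.0 | 0 has moves -c-> p4
  p3 = 0 | a.0 has moves -a-> p4
  p4 = 0 | 0 has moves ∅
Reachable graph of Q (5 states):
  q0 = d.(c.0 | a.0) has moves -d-> q1
  q1 = c.0 | a.0 has moves -a-> q2, -c-> q3
  q2 = c.0 | 0 has moves -c-> q4
  q3 = 0 | a.0 has moves -a-> q4
  q4 = 0 | 0 has moves ∅
Coarsest stable partition (strong bisimilarity classes):
  B0 = {p0, q0}
  B1 = {p1, q1}
  B2 = {p2, q2}
  B3 = {p4, q4}
  B4 = {p3, q3}
p0 ∈ B0, q0 ∈ B0 → same block

P ~ Q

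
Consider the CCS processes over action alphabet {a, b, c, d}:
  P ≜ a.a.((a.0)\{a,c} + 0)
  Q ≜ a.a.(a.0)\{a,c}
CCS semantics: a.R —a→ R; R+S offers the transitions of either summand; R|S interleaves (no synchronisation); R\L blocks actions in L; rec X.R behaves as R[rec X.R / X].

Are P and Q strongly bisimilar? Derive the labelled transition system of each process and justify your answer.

LTS(P): 3 reachable states
  p0 = a.a.((a.0)\{a,c} + 0) :: —a→ p1
  p1 = a.((a.0)\{a,c} + 0) :: —a→ p2
  p2 = (a.0)\{a,c} + 0 :: stopped
LTS(Q): 3 reachable states
  q0 = a.a.(a.0)\{a,c} :: —a→ q1
  q1 = a.(a.0)\{a,c} :: —a→ q2
  q2 = (a.0)\{a,c} :: stopped
Partition-refinement fixed point:
  B0 = {p0, q0}
  B1 = {p1, q1}
  B2 = {p2, q2}
p0 ∈ B0, q0 ∈ B0 → same block

bisimilar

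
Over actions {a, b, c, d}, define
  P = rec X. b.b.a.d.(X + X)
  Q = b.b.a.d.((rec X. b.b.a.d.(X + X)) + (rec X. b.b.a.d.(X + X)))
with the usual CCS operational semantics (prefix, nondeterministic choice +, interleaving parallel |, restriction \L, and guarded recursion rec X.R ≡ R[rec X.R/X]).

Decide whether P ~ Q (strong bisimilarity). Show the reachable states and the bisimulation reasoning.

YES

Reachable graph of P (5 states):
  s0 = rec X. b.b.a.d.(X + X) has moves -b-> s1
  s1 = b.a.d.((rec X. b.b.a.d.(X + X)) + (rec X. b.b.a.d.(X + X))) has moves -b-> s2
  s2 = a.d.((rec X. b.b.a.d.(X + X)) + (rec X. b.b.a.d.(X + X))) has moves -a-> s3
  s3 = d.((rec X. b.b.a.d.(X + X)) + (rec X. b.b.a.d.(X + X))) has moves -d-> s4
  s4 = (rec X. b.b.a.d.(X + X)) + (rec X. b.b.a.d.(X + X)) has moves -b-> s1
Reachable graph of Q (5 states):
  t0 = b.b.a.d.((rec X. b.b.a.d.(X + X)) + (rec X. b.b.a.d.(X + X))) has moves -b-> t1
  t1 = b.a.d.((rec X. b.b.a.d.(X + X)) + (rec X. b.b.a.d.(X + X))) has moves -b-> t2
  t2 = a.d.((rec X. b.b.a.d.(X + X)) + (rec X. b.b.a.d.(X + X))) has moves -a-> t3
  t3 = d.((rec X. b.b.a.d.(X + X)) + (rec X. b.b.a.d.(X + X))) has moves -d-> t4
  t4 = (rec X. b.b.a.d.(X + X)) + (rec X. b.b.a.d.(X + X)) has moves -b-> t1
Coarsest stable partition (strong bisimilarity classes):
  B0 = {s0, s4, t0, t4}
  B1 = {s1, t1}
  B2 = {s2, t2}
  B3 = {s3, t3}
s0 ∈ B0, t0 ∈ B0 → same block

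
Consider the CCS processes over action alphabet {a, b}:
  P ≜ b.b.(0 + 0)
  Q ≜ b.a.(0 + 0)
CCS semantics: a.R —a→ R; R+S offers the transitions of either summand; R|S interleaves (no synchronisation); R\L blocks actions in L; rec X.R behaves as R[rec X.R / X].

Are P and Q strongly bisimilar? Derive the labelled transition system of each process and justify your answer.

P's transition system — 3 states:
  p0 = b.b.(0 + 0) → --b--▸ p1
  p1 = b.(0 + 0) → --b--▸ p2
  p2 = 0 + 0 → deadlocked
Q's transition system — 3 states:
  q0 = b.a.(0 + 0) → --b--▸ q1
  q1 = a.(0 + 0) → --a--▸ q2
  q2 = 0 + 0 → deadlocked
Partition-refinement fixed point:
  B0 = {p0}
  B1 = {p1}
  B2 = {p2, q2}
  B3 = {q0}
  B4 = {q1}
p0 ∈ B0, q0 ∈ B3 → different blocks

P ≁ Q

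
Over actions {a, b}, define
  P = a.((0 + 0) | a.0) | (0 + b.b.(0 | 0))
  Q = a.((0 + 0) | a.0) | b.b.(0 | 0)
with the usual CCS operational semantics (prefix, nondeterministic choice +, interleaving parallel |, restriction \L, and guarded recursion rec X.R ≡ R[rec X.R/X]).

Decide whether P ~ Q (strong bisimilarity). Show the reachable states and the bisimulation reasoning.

P ~ Q

LTS(P): 9 reachable states
  m0 = a.((0 + 0) | a.0) | (0 + b.b.(0 | 0)) :: -a-> m1, -b-> m2
  m1 = (0 + 0) | a.0 | (0 + b.b.(0 | 0)) :: -a-> m3, -b-> m4
  m2 = a.((0 + 0) | a.0) | b.(0 | 0) :: -a-> m4, -b-> m5
  m3 = (0 + 0) | 0 | (0 + b.b.(0 | 0)) :: -b-> m6
  m4 = (0 + 0) | a.0 | b.(0 | 0) :: -a-> m6, -b-> m7
  m5 = a.((0 + 0) | a.0) | (0 | 0) :: -a-> m7
  m6 = (0 + 0) | 0 | b.(0 | 0) :: -b-> m8
  m7 = (0 + 0) | a.0 | (0 | 0) :: -a-> m8
  m8 = (0 + 0) | 0 | (0 | 0) :: (no moves)
LTS(Q): 9 reachable states
  n0 = a.((0 + 0) | a.0) | b.b.(0 | 0) :: -a-> n1, -b-> n2
  n1 = (0 + 0) | a.0 | b.b.(0 | 0) :: -a-> n3, -b-> n4
  n2 = a.((0 + 0) | a.0) | b.(0 | 0) :: -a-> n4, -b-> n5
  n3 = (0 + 0) | 0 | b.b.(0 | 0) :: -b-> n6
  n4 = (0 + 0) | a.0 | b.(0 | 0) :: -a-> n6, -b-> n7
  n5 = a.((0 + 0) | a.0) | (0 | 0) :: -a-> n7
  n6 = (0 + 0) | 0 | b.(0 | 0) :: -b-> n8
  n7 = (0 + 0) | a.0 | (0 | 0) :: -a-> n8
  n8 = (0 + 0) | 0 | (0 | 0) :: (no moves)
Coarsest stable partition (strong bisimilarity classes):
  B0 = {m0, n0}
  B1 = {m1, n1}
  B2 = {m3, n3}
  B3 = {m6, n6}
  B4 = {m8, n8}
  B5 = {m4, n4}
  B6 = {m7, n7}
  B7 = {m2, n2}
  B8 = {m5, n5}
m0 ∈ B0, n0 ∈ B0 → same block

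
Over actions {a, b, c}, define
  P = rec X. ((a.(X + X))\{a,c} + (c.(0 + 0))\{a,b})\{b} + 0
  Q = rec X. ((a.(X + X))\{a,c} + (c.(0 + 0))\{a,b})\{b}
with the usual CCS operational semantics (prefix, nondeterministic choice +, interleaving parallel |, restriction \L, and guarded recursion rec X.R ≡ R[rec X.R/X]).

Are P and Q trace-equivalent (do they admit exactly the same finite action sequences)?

traces(P) = traces(Q)

Reachable graph of P (2 states):
  u0 = rec X. ((a.(X + X))\{a,c} + (c.(0 + 0))\{a,b})\{b} + 0 → ··c··> u1
  u1 = (0 + 0)\{a,b}\{b} → ∅
Reachable graph of Q (2 states):
  v0 = rec X. ((a.(X + X))\{a,c} + (c.(0 + 0))\{a,b})\{b} → ··c··> v1
  v1 = (0 + 0)\{a,b}\{b} → ∅
Bisimilarity quotient blocks:
  B0 = {u0, v0}
  B1 = {u1, v1}
u0 ∈ B0, v0 ∈ B0 → same block
Bisimilar ⇒ trace-equivalent.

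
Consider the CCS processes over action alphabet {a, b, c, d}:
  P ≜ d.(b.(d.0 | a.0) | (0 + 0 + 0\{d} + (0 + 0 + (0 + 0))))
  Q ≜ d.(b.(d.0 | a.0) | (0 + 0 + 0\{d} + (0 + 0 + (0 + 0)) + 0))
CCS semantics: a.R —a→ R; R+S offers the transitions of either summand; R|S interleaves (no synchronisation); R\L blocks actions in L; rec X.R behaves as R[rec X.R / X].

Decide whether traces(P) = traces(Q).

YES

Reachable graph of P (6 states):
  s0 = d.(b.(d.0 | a.0) | (0 + 0 + 0\{d} + (0 + 0 + (0 + 0)))) → =d=> s1
  s1 = b.(d.0 | a.0) | (0 + 0 + 0\{d} + (0 + 0 + (0 + 0))) → =b=> s2
  s2 = d.0 | a.0 | (0 + 0 + 0\{d} + (0 + 0 + (0 + 0))) → =a=> s3, =d=> s4
  s3 = d.0 | 0 | (0 + 0 + 0\{d} + (0 + 0 + (0 + 0))) → =d=> s5
  s4 = 0 | a.0 | (0 + 0 + 0\{d} + (0 + 0 + (0 + 0))) → =a=> s5
  s5 = 0 | 0 | (0 + 0 + 0\{d} + (0 + 0 + (0 + 0))) → deadlocked
Reachable graph of Q (6 states):
  t0 = d.(b.(d.0 | a.0) | (0 + 0 + 0\{d} + (0 + 0 + (0 + 0)) + 0)) → =d=> t1
  t1 = b.(d.0 | a.0) | (0 + 0 + 0\{d} + (0 + 0 + (0 + 0)) + 0) → =b=> t2
  t2 = d.0 | a.0 | (0 + 0 + 0\{d} + (0 + 0 + (0 + 0)) + 0) → =a=> t3, =d=> t4
  t3 = d.0 | 0 | (0 + 0 + 0\{d} + (0 + 0 + (0 + 0)) + 0) → =d=> t5
  t4 = 0 | a.0 | (0 + 0 + 0\{d} + (0 + 0 + (0 + 0)) + 0) → =a=> t5
  t5 = 0 | 0 | (0 + 0 + 0\{d} + (0 + 0 + (0 + 0)) + 0) → deadlocked
Coarsest stable partition (strong bisimilarity classes):
  B0 = {s0, t0}
  B1 = {s1, t1}
  B2 = {s2, t2}
  B3 = {s4, t4}
  B4 = {s5, t5}
  B5 = {s3, t3}
s0 ∈ B0, t0 ∈ B0 → same block
Bisimilar ⇒ trace-equivalent.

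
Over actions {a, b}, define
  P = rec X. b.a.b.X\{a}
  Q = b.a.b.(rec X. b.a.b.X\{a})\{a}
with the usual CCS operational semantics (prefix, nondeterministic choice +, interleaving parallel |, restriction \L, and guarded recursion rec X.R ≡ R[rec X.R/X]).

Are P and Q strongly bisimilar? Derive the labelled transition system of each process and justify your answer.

LTS(P): 5 reachable states
  m0 = rec X. b.a.b.X\{a} | --b--▸ m1
  m1 = a.b.(rec X. b.a.b.X\{a})\{a} | --a--▸ m2
  m2 = b.(rec X. b.a.b.X\{a})\{a} | --b--▸ m3
  m3 = (rec X. b.a.b.X\{a})\{a} | --b--▸ m4
  m4 = (a.b.(rec X. b.a.b.X\{a})\{a})\{a} | deadlocked
LTS(Q): 5 reachable states
  n0 = b.a.b.(rec X. b.a.b.X\{a})\{a} | --b--▸ n1
  n1 = a.b.(rec X. b.a.b.X\{a})\{a} | --a--▸ n2
  n2 = b.(rec X. b.a.b.X\{a})\{a} | --b--▸ n3
  n3 = (rec X. b.a.b.X\{a})\{a} | --b--▸ n4
  n4 = (a.b.(rec X. b.a.b.X\{a})\{a})\{a} | deadlocked
Coarsest stable partition (strong bisimilarity classes):
  B0 = {m0, n0}
  B1 = {m1, n1}
  B2 = {m2, n2}
  B3 = {m3, n3}
  B4 = {m4, n4}
m0 ∈ B0, n0 ∈ B0 → same block

P ~ Q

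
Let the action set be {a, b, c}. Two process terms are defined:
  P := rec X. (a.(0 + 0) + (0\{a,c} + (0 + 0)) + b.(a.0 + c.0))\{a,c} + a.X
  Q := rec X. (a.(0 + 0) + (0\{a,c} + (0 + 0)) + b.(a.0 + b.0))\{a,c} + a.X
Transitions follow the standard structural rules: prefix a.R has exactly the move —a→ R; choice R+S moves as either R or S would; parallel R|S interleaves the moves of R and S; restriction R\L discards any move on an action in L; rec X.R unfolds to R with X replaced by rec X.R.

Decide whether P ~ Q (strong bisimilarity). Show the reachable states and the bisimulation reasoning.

P ≁ Q

P's transition system — 2 states:
  p0 = rec X. (a.(0 + 0) + (0\{a,c} + (0 + 0)) + b.(a.0 + c.0))\{a,c} + a.X → —a→ p0, —b→ p1
  p1 = (a.0 + c.0)\{a,c} → (no moves)
Q's transition system — 3 states:
  q0 = rec X. (a.(0 + 0) + (0\{a,c} + (0 + 0)) + b.(a.0 + b.0))\{a,c} + a.X → —a→ q0, —b→ q1
  q1 = (a.0 + b.0)\{a,c} → —b→ q2
  q2 = 0\{a,c} → (no moves)
Bisimilarity quotient blocks:
  B0 = {p0}
  B1 = {p1, q2}
  B2 = {q0}
  B3 = {q1}
p0 ∈ B0, q0 ∈ B2 → different blocks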